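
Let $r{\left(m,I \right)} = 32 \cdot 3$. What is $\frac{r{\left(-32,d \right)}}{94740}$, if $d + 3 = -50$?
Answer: $\frac{8}{7895} \approx 0.0010133$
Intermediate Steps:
$d = -53$ ($d = -3 - 50 = -53$)
$r{\left(m,I \right)} = 96$
$\frac{r{\left(-32,d \right)}}{94740} = \frac{96}{94740} = 96 \cdot \frac{1}{94740} = \frac{8}{7895}$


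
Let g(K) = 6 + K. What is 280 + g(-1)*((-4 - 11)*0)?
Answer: 280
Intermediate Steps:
280 + g(-1)*((-4 - 11)*0) = 280 + (6 - 1)*((-4 - 11)*0) = 280 + 5*(-15*0) = 280 + 5*0 = 280 + 0 = 280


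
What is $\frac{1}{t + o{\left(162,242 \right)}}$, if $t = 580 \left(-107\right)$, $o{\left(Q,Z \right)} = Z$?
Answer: $- \frac{1}{61818} \approx -1.6177 \cdot 10^{-5}$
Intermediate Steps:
$t = -62060$
$\frac{1}{t + o{\left(162,242 \right)}} = \frac{1}{-62060 + 242} = \frac{1}{-61818} = - \frac{1}{61818}$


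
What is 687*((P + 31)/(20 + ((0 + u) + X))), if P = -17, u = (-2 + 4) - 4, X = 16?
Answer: 4809/17 ≈ 282.88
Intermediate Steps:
u = -2 (u = 2 - 4 = -2)
687*((P + 31)/(20 + ((0 + u) + X))) = 687*((-17 + 31)/(20 + ((0 - 2) + 16))) = 687*(14/(20 + (-2 + 16))) = 687*(14/(20 + 14)) = 687*(14/34) = 687*(14*(1/34)) = 687*(7/17) = 4809/17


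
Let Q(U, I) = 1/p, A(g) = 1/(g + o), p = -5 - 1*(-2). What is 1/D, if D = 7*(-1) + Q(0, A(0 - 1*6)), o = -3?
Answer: -3/22 ≈ -0.13636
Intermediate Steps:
p = -3 (p = -5 + 2 = -3)
A(g) = 1/(-3 + g) (A(g) = 1/(g - 3) = 1/(-3 + g))
Q(U, I) = -⅓ (Q(U, I) = 1/(-3) = -⅓)
D = -22/3 (D = 7*(-1) - ⅓ = -7 - ⅓ = -22/3 ≈ -7.3333)
1/D = 1/(-22/3) = -3/22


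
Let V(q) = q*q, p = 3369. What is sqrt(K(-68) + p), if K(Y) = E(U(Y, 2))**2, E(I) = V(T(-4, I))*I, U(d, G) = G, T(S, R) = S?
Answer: sqrt(4393) ≈ 66.280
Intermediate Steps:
V(q) = q**2
E(I) = 16*I (E(I) = (-4)**2*I = 16*I)
K(Y) = 1024 (K(Y) = (16*2)**2 = 32**2 = 1024)
sqrt(K(-68) + p) = sqrt(1024 + 3369) = sqrt(4393)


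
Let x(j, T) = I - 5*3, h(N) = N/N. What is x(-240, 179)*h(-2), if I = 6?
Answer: -9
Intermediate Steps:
h(N) = 1
x(j, T) = -9 (x(j, T) = 6 - 5*3 = 6 - 15 = -9)
x(-240, 179)*h(-2) = -9*1 = -9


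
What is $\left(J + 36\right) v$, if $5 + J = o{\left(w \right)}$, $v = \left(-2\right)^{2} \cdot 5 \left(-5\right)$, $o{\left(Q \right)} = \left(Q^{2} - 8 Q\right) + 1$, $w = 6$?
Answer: $-2000$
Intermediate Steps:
$o{\left(Q \right)} = 1 + Q^{2} - 8 Q$
$v = -100$ ($v = 4 \cdot 5 \left(-5\right) = 20 \left(-5\right) = -100$)
$J = -16$ ($J = -5 + \left(1 + 6^{2} - 48\right) = -5 + \left(1 + 36 - 48\right) = -5 - 11 = -16$)
$\left(J + 36\right) v = \left(-16 + 36\right) \left(-100\right) = 20 \left(-100\right) = -2000$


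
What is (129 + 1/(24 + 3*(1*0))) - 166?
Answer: -887/24 ≈ -36.958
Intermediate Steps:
(129 + 1/(24 + 3*(1*0))) - 166 = (129 + 1/(24 + 3*0)) - 166 = (129 + 1/(24 + 0)) - 166 = (129 + 1/24) - 166 = 3097/24 - 166 = -887/24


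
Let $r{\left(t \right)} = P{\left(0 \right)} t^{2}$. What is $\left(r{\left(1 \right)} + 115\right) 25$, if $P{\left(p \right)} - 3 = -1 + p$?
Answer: $2925$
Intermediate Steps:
$P{\left(p \right)} = 2 + p$ ($P{\left(p \right)} = 3 + \left(-1 + p\right) = 2 + p$)
$r{\left(t \right)} = 2 t^{2}$ ($r{\left(t \right)} = \left(2 + 0\right) t^{2} = 2 t^{2}$)
$\left(r{\left(1 \right)} + 115\right) 25 = \left(2 \cdot 1^{2} + 115\right) 25 = \left(2 \cdot 1 + 115\right) 25 = \left(2 + 115\right) 25 = 117 \cdot 25 = 2925$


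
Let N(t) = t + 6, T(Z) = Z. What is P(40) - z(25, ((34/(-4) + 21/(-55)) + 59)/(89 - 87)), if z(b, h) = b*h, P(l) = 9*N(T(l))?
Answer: -9349/44 ≈ -212.48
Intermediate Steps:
N(t) = 6 + t
P(l) = 54 + 9*l (P(l) = 9*(6 + l) = 54 + 9*l)
P(40) - z(25, ((34/(-4) + 21/(-55)) + 59)/(89 - 87)) = (54 + 9*40) - 25*((34/(-4) + 21/(-55)) + 59)/(89 - 87) = (54 + 360) - 25*((34*(-¼) + 21*(-1/55)) + 59)/2 = 414 - 25*((-17/2 - 21/55) + 59)*(½) = 414 - 25*(-977/110 + 59)*(½) = 414 - 25*(5513/110)*(½) = 414 - 25*5513/220 = 414 - 1*27565/44 = 414 - 27565/44 = -9349/44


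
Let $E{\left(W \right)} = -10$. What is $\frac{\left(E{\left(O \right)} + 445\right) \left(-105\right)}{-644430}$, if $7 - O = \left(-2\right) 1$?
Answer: $\frac{3045}{42962} \approx 0.070877$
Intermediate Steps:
$O = 9$ ($O = 7 - \left(-2\right) 1 = 7 - -2 = 7 + 2 = 9$)
$\frac{\left(E{\left(O \right)} + 445\right) \left(-105\right)}{-644430} = \frac{\left(-10 + 445\right) \left(-105\right)}{-644430} = 435 \left(-105\right) \left(- \frac{1}{644430}\right) = \left(-45675\right) \left(- \frac{1}{644430}\right) = \frac{3045}{42962}$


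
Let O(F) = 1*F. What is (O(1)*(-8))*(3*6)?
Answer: -144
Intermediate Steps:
O(F) = F
(O(1)*(-8))*(3*6) = (1*(-8))*(3*6) = -8*18 = -144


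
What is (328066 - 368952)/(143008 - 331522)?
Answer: 20443/94257 ≈ 0.21689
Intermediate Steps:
(328066 - 368952)/(143008 - 331522) = -40886/(-188514) = -40886*(-1/188514) = 20443/94257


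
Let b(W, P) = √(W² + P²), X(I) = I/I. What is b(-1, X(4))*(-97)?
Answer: -97*√2 ≈ -137.18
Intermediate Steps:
X(I) = 1
b(W, P) = √(P² + W²)
b(-1, X(4))*(-97) = √(1² + (-1)²)*(-97) = √(1 + 1)*(-97) = √2*(-97) = -97*√2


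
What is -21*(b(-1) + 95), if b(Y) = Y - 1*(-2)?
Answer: -2016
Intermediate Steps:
b(Y) = 2 + Y (b(Y) = Y + 2 = 2 + Y)
-21*(b(-1) + 95) = -21*((2 - 1) + 95) = -21*(1 + 95) = -21*96 = -2016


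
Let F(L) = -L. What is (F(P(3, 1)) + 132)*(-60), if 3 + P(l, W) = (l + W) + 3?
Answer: -7680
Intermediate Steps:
P(l, W) = W + l (P(l, W) = -3 + ((l + W) + 3) = -3 + ((W + l) + 3) = -3 + (3 + W + l) = W + l)
(F(P(3, 1)) + 132)*(-60) = (-(1 + 3) + 132)*(-60) = (-1*4 + 132)*(-60) = (-4 + 132)*(-60) = 128*(-60) = -7680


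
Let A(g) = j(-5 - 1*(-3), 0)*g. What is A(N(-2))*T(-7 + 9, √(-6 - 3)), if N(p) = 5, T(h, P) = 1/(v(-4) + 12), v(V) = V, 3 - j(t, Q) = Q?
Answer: 15/8 ≈ 1.8750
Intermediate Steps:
j(t, Q) = 3 - Q
T(h, P) = ⅛ (T(h, P) = 1/(-4 + 12) = 1/8 = ⅛)
A(g) = 3*g (A(g) = (3 - 1*0)*g = (3 + 0)*g = 3*g)
A(N(-2))*T(-7 + 9, √(-6 - 3)) = (3*5)*(⅛) = 15*(⅛) = 15/8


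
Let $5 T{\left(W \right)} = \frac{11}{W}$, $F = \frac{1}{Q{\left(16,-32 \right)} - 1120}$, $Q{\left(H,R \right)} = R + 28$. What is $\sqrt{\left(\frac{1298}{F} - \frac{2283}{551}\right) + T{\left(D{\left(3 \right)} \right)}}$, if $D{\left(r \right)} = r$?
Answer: $\frac{4 i \sqrt{6228848270310}}{8265} \approx 1207.9 i$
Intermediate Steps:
$Q{\left(H,R \right)} = 28 + R$
$F = - \frac{1}{1124}$ ($F = \frac{1}{\left(28 - 32\right) - 1120} = \frac{1}{-4 - 1120} = \frac{1}{-1124} = - \frac{1}{1124} \approx -0.00088968$)
$T{\left(W \right)} = \frac{11}{5 W}$ ($T{\left(W \right)} = \frac{11 \frac{1}{W}}{5} = \frac{11}{5 W}$)
$\sqrt{\left(\frac{1298}{F} - \frac{2283}{551}\right) + T{\left(D{\left(3 \right)} \right)}} = \sqrt{\left(\frac{1298}{- \frac{1}{1124}} - \frac{2283}{551}\right) + \frac{11}{5 \cdot 3}} = \sqrt{\left(1298 \left(-1124\right) - \frac{2283}{551}\right) + \frac{11}{5} \cdot \frac{1}{3}} = \sqrt{\left(-1458952 - \frac{2283}{551}\right) + \frac{11}{15}} = \sqrt{- \frac{803884835}{551} + \frac{11}{15}} = \sqrt{- \frac{12058266464}{8265}} = \frac{4 i \sqrt{6228848270310}}{8265}$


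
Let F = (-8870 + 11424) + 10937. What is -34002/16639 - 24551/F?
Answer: -867225071/224476749 ≈ -3.8633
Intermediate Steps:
F = 13491 (F = 2554 + 10937 = 13491)
-34002/16639 - 24551/F = -34002/16639 - 24551/13491 = -867225071/224476749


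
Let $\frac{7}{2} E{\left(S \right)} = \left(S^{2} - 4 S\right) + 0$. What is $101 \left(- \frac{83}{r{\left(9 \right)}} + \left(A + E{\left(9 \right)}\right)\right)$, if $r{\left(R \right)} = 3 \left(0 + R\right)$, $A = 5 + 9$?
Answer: $\frac{453995}{189} \approx 2402.1$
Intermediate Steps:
$A = 14$
$E{\left(S \right)} = - \frac{8 S}{7} + \frac{2 S^{2}}{7}$ ($E{\left(S \right)} = \frac{2 \left(\left(S^{2} - 4 S\right) + 0\right)}{7} = \frac{2 \left(S^{2} - 4 S\right)}{7} = - \frac{8 S}{7} + \frac{2 S^{2}}{7}$)
$r{\left(R \right)} = 3 R$
$101 \left(- \frac{83}{r{\left(9 \right)}} + \left(A + E{\left(9 \right)}\right)\right) = 101 \left(- \frac{83}{3 \cdot 9} + \left(14 + \frac{2}{7} \cdot 9 \left(-4 + 9\right)\right)\right) = 101 \left(- \frac{83}{27} + \left(14 + \frac{2}{7} \cdot 9 \cdot 5\right)\right) = 101 \left(\left(-83\right) \frac{1}{27} + \left(14 + \frac{90}{7}\right)\right) = 101 \left(- \frac{83}{27} + \frac{188}{7}\right) = 101 \cdot \frac{4495}{189} = \frac{453995}{189}$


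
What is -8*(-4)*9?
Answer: 288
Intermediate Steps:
-8*(-4)*9 = 32*9 = 288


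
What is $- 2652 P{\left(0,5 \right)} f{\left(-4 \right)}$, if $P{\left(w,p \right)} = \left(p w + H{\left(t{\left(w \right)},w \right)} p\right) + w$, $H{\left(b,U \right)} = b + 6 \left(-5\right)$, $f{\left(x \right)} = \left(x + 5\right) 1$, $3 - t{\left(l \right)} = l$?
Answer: $358020$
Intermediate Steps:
$t{\left(l \right)} = 3 - l$
$f{\left(x \right)} = 5 + x$ ($f{\left(x \right)} = \left(5 + x\right) 1 = 5 + x$)
$H{\left(b,U \right)} = -30 + b$ ($H{\left(b,U \right)} = b - 30 = -30 + b$)
$P{\left(w,p \right)} = w + p w + p \left(-27 - w\right)$ ($P{\left(w,p \right)} = \left(p w + \left(-30 - \left(-3 + w\right)\right) p\right) + w = \left(p w + \left(-27 - w\right) p\right) + w = \left(p w + p \left(-27 - w\right)\right) + w = w + p w + p \left(-27 - w\right)$)
$- 2652 P{\left(0,5 \right)} f{\left(-4 \right)} = - 2652 \left(0 - 135\right) \left(5 - 4\right) = - 2652 \left(0 - 135\right) 1 = - 2652 \left(\left(-135\right) 1\right) = \left(-2652\right) \left(-135\right) = 358020$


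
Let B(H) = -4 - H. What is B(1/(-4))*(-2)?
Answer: 15/2 ≈ 7.5000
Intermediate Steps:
B(1/(-4))*(-2) = (-4 - 1/(-4))*(-2) = (-4 - (-1)/4)*(-2) = (-4 - 1*(-¼))*(-2) = (-4 + ¼)*(-2) = -15/4*(-2) = 15/2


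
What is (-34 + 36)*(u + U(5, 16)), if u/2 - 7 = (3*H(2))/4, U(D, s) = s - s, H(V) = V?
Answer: 34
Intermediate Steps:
U(D, s) = 0
u = 17 (u = 14 + 2*((3*2)/4) = 14 + 2*(6*(¼)) = 14 + 2*(3/2) = 14 + 3 = 17)
(-34 + 36)*(u + U(5, 16)) = (-34 + 36)*(17 + 0) = 2*17 = 34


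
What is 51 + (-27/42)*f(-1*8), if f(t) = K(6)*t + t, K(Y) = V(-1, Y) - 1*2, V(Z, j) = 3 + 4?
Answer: 573/7 ≈ 81.857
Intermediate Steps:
V(Z, j) = 7
K(Y) = 5 (K(Y) = 7 - 1*2 = 7 - 2 = 5)
f(t) = 6*t (f(t) = 5*t + t = 6*t)
51 + (-27/42)*f(-1*8) = 51 + (-27/42)*(6*(-1*8)) = 51 + (-27*1/42)*(6*(-8)) = 51 - 9/14*(-48) = 51 + 216/7 = 573/7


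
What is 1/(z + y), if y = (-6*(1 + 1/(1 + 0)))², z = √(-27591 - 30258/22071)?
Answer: 353136/118517275 - I*√1493449466061/355551825 ≈ 0.0029796 - 0.0034371*I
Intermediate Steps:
z = I*√1493449466061/7357 (z = √(-27591 - 30258*1/22071) = √(-27591 - 10086/7357) = √(-202997073/7357) = I*√1493449466061/7357 ≈ 166.11*I)
y = 144 (y = (-6*(1 + 1/1))² = (-6*(1 + 1))² = (-6*2)² = (-12)² = 144)
1/(z + y) = 1/(I*√1493449466061/7357 + 144) = 1/(144 + I*√1493449466061/7357)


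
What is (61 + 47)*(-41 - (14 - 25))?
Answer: -3240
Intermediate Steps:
(61 + 47)*(-41 - (14 - 25)) = 108*(-41 - 1*(-11)) = 108*(-41 + 11) = 108*(-30) = -3240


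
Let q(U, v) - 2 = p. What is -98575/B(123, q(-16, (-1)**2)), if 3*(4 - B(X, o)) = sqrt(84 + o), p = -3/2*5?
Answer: -7097400/131 - 295725*sqrt(314)/131 ≈ -94181.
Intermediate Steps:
p = -15/2 (p = -3*1/2*5 = -3/2*5 = -15/2 ≈ -7.5000)
q(U, v) = -11/2 (q(U, v) = 2 - 15/2 = -11/2)
B(X, o) = 4 - sqrt(84 + o)/3
-98575/B(123, q(-16, (-1)**2)) = -98575/(4 - sqrt(84 - 11/2)/3) = -98575/(4 - sqrt(314)/6)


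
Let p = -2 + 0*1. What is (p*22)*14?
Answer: -616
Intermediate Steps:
p = -2 (p = -2 + 0 = -2)
(p*22)*14 = -2*22*14 = -44*14 = -616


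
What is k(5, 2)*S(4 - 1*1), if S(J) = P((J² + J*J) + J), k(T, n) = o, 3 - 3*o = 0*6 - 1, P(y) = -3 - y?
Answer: -32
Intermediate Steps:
o = 4/3 (o = 1 - (0*6 - 1)/3 = 1 - (0 - 1)/3 = 1 - ⅓*(-1) = 1 + ⅓ = 4/3 ≈ 1.3333)
k(T, n) = 4/3
S(J) = -3 - J - 2*J² (S(J) = -3 - ((J² + J*J) + J) = -3 - ((J² + J²) + J) = -3 - (2*J² + J) = -3 - (J + 2*J²) = -3 + (-J - 2*J²) = -3 - J - 2*J²)
k(5, 2)*S(4 - 1*1) = 4*(-3 - (4 - 1*1)*(1 + 2*(4 - 1*1)))/3 = 4*(-3 - (4 - 1)*(1 + 2*(4 - 1)))/3 = 4*(-3 - 1*3*(1 + 2*3))/3 = 4*(-3 - 1*3*(1 + 6))/3 = 4*(-3 - 1*3*7)/3 = 4*(-3 - 21)/3 = (4/3)*(-24) = -32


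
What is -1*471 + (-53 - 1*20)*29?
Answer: -2588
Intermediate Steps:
-1*471 + (-53 - 1*20)*29 = -471 + (-53 - 20)*29 = -471 - 73*29 = -471 - 2117 = -2588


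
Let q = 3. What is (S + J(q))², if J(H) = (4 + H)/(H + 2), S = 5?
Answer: 1024/25 ≈ 40.960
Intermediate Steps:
J(H) = (4 + H)/(2 + H)
(S + J(q))² = (5 + (4 + 3)/(2 + 3))² = (5 + 7/5)² = (32/5)² = 1024/25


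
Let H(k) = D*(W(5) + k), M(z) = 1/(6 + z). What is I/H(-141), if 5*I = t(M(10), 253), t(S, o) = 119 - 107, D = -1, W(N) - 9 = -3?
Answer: 4/225 ≈ 0.017778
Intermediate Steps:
W(N) = 6 (W(N) = 9 - 3 = 6)
H(k) = -6 - k (H(k) = -(6 + k) = -6 - k)
t(S, o) = 12
I = 12/5 (I = (1/5)*12 = 12/5 ≈ 2.4000)
I/H(-141) = 12/(5*(-6 - 1*(-141))) = 12/(5*(-6 + 141)) = (12/5)/135 = (12/5)*(1/135) = 4/225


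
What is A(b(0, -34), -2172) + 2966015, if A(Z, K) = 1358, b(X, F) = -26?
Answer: 2967373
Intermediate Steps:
A(b(0, -34), -2172) + 2966015 = 1358 + 2966015 = 2967373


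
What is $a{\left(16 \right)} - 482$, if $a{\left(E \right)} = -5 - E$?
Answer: $-503$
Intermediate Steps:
$a{\left(16 \right)} - 482 = \left(-5 - 16\right) - 482 = -21 - 482 = -503$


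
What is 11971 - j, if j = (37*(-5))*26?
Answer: 16781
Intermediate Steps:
j = -4810 (j = -185*26 = -4810)
11971 - j = 11971 - 1*(-4810) = 11971 + 4810 = 16781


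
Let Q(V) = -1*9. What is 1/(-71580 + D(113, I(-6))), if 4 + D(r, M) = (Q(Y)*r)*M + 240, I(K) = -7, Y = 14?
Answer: -1/64225 ≈ -1.5570e-5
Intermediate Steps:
Q(V) = -9
D(r, M) = 236 - 9*M*r (D(r, M) = -4 + ((-9*r)*M + 240) = -4 + (-9*M*r + 240) = -4 + (240 - 9*M*r) = 236 - 9*M*r)
1/(-71580 + D(113, I(-6))) = 1/(-71580 + (236 - 9*(-7)*113)) = 1/(-71580 + (236 + 7119)) = 1/(-71580 + 7355) = 1/(-64225) = -1/64225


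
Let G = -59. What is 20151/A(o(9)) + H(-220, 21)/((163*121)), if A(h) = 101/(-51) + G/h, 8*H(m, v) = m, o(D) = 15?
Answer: -9213343235/2703844 ≈ -3407.5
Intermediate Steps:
H(m, v) = m/8
A(h) = -101/51 - 59/h (A(h) = 101/(-51) - 59/h = 101*(-1/51) - 59/h = -101/51 - 59/h)
20151/A(o(9)) + H(-220, 21)/((163*121)) = 20151/(-101/51 - 59/15) + ((⅛)*(-220))/((163*121)) = 20151/(-101/51 - 59*1/15) - 55/2/19723 = 20151/(-101/51 - 59/15) - 55/2*1/19723 = 20151/(-1508/255) - 5/3586 = 20151*(-255/1508) - 5/3586 = -5138505/1508 - 5/3586 = -9213343235/2703844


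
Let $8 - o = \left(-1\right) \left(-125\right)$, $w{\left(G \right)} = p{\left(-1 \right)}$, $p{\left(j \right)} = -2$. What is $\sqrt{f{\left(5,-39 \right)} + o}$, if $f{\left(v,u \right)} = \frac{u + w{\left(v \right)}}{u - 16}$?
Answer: $\frac{i \sqrt{351670}}{55} \approx 10.782 i$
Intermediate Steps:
$w{\left(G \right)} = -2$
$o = -117$ ($o = 8 - \left(-1\right) \left(-125\right) = 8 - 125 = -117$)
$f{\left(v,u \right)} = \frac{-2 + u}{-16 + u}$ ($f{\left(v,u \right)} = \frac{u - 2}{u - 16} = \frac{-2 + u}{-16 + u}$)
$\sqrt{f{\left(5,-39 \right)} + o} = \sqrt{\frac{-2 - 39}{-16 - 39} - 117} = \sqrt{\frac{1}{-55} \left(-41\right) - 117} = \sqrt{\left(- \frac{1}{55}\right) \left(-41\right) - 117} = \sqrt{\frac{41}{55} - 117} = \sqrt{- \frac{6394}{55}} = \frac{i \sqrt{351670}}{55}$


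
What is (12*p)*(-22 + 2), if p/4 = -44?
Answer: 42240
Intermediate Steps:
p = -176 (p = 4*(-44) = -176)
(12*p)*(-22 + 2) = (12*(-176))*(-22 + 2) = -2112*(-20) = 42240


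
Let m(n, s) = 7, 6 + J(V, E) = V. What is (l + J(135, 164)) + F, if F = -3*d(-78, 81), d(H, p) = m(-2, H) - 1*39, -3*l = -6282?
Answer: 2319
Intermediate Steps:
J(V, E) = -6 + V
l = 2094 (l = -1/3*(-6282) = 2094)
d(H, p) = -32 (d(H, p) = 7 - 1*39 = 7 - 39 = -32)
F = 96 (F = -3*(-32) = 96)
(l + J(135, 164)) + F = (2094 + (-6 + 135)) + 96 = (2094 + 129) + 96 = 2223 + 96 = 2319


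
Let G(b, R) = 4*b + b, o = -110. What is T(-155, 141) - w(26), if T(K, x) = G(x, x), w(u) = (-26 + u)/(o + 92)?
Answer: 705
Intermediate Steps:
w(u) = 13/9 - u/18 (w(u) = (-26 + u)/(-110 + 92) = (-26 + u)/(-18) = (-26 + u)*(-1/18) = 13/9 - u/18)
G(b, R) = 5*b
T(K, x) = 5*x
T(-155, 141) - w(26) = 5*141 - (13/9 - 1/18*26) = 705 - (13/9 - 13/9) = 705 - 1*0 = 705 + 0 = 705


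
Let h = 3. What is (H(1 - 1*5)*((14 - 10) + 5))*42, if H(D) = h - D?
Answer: 2646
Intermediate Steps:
H(D) = 3 - D
(H(1 - 1*5)*((14 - 10) + 5))*42 = ((3 - (1 - 1*5))*((14 - 10) + 5))*42 = ((3 - (1 - 5))*(4 + 5))*42 = ((3 - 1*(-4))*9)*42 = ((3 + 4)*9)*42 = (7*9)*42 = 63*42 = 2646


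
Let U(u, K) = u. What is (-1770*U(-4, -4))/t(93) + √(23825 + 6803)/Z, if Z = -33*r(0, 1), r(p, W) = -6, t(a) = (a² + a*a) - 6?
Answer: 590/1441 + √7657/99 ≈ 1.2933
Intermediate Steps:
t(a) = -6 + 2*a² (t(a) = (a² + a²) - 6 = 2*a² - 6 = -6 + 2*a²)
Z = 198 (Z = -33*(-6) = 198)
(-1770*U(-4, -4))/t(93) + √(23825 + 6803)/Z = (-1770*(-4))/(-6 + 2*93²) + √(23825 + 6803)/198 = 7080/(-6 + 2*8649) + √30628*(1/198) = 7080/(-6 + 17298) + (2*√7657)*(1/198) = 7080/17292 + √7657/99 = 7080*(1/17292) + √7657/99 = 590/1441 + √7657/99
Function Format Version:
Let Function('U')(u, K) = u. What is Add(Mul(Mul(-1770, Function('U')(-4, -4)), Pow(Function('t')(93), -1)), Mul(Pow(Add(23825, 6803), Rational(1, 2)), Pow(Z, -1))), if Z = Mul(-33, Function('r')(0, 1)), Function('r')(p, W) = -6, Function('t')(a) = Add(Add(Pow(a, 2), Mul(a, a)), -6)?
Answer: Add(Rational(590, 1441), Mul(Rational(1, 99), Pow(7657, Rational(1, 2)))) ≈ 1.2933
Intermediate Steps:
Function('t')(a) = Add(-6, Mul(2, Pow(a, 2))) (Function('t')(a) = Add(Add(Pow(a, 2), Pow(a, 2)), -6) = Add(Mul(2, Pow(a, 2)), -6) = Add(-6, Mul(2, Pow(a, 2))))
Z = 198 (Z = Mul(-33, -6) = 198)
Add(Mul(Mul(-1770, Function('U')(-4, -4)), Pow(Function('t')(93), -1)), Mul(Pow(Add(23825, 6803), Rational(1, 2)), Pow(Z, -1))) = Add(Mul(Mul(-1770, -4), Pow(Add(-6, Mul(2, Pow(93, 2))), -1)), Mul(Pow(Add(23825, 6803), Rational(1, 2)), Pow(198, -1))) = Add(Mul(7080, Pow(Add(-6, Mul(2, 8649)), -1)), Mul(Pow(30628, Rational(1, 2)), Rational(1, 198))) = Add(Mul(7080, Pow(Add(-6, 17298), -1)), Mul(Mul(2, Pow(7657, Rational(1, 2))), Rational(1, 198))) = Add(Mul(7080, Pow(17292, -1)), Mul(Rational(1, 99), Pow(7657, Rational(1, 2)))) = Add(Mul(7080, Rational(1, 17292)), Mul(Rational(1, 99), Pow(7657, Rational(1, 2)))) = Add(Rational(590, 1441), Mul(Rational(1, 99), Pow(7657, Rational(1, 2))))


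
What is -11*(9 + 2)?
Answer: -121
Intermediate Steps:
-11*(9 + 2) = -11*11 = -121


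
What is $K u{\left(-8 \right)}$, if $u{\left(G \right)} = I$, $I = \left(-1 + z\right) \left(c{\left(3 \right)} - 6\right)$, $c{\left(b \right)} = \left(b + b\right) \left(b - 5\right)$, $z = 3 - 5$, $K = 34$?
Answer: $1836$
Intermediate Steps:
$z = -2$ ($z = 3 - 5 = -2$)
$c{\left(b \right)} = 2 b \left(-5 + b\right)$
$I = 54$ ($I = \left(-1 - 2\right) \left(2 \cdot 3 \left(-5 + 3\right) - 6\right) = - 3 \left(2 \cdot 3 \left(-2\right) - 6\right) = - 3 \left(-12 - 6\right) = \left(-3\right) \left(-18\right) = 54$)
$u{\left(G \right)} = 54$
$K u{\left(-8 \right)} = 34 \cdot 54 = 1836$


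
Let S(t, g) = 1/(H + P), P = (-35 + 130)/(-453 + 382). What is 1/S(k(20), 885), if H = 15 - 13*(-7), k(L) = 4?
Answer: 7431/71 ≈ 104.66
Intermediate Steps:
H = 106 (H = 15 + 91 = 106)
P = -95/71 (P = 95/(-71) = 95*(-1/71) = -95/71 ≈ -1.3380)
S(t, g) = 71/7431 (S(t, g) = 1/(106 - 95/71) = 1/(7431/71) = 71/7431)
1/S(k(20), 885) = 1/(71/7431) = 7431/71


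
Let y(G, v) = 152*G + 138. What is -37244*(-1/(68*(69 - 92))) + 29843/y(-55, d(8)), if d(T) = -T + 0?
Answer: -88223655/3214802 ≈ -27.443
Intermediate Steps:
d(T) = -T
y(G, v) = 138 + 152*G
-37244*(-1/(68*(69 - 92))) + 29843/y(-55, d(8)) = -37244*(-1/(68*(69 - 92))) + 29843/(138 + 152*(-55)) = -37244/((-23*(-68))) + 29843/(138 - 8360) = -37244/1564 + 29843/(-8222) = -37244*1/1564 + 29843*(-1/8222) = -9311/391 - 29843/8222 = -88223655/3214802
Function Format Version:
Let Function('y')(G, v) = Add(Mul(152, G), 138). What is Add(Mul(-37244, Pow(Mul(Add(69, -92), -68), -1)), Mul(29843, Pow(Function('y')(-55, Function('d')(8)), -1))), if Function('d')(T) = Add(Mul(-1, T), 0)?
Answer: Rational(-88223655, 3214802) ≈ -27.443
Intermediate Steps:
Function('d')(T) = Mul(-1, T)
Function('y')(G, v) = Add(138, Mul(152, G))
Add(Mul(-37244, Pow(Mul(Add(69, -92), -68), -1)), Mul(29843, Pow(Function('y')(-55, Function('d')(8)), -1))) = Add(Mul(-37244, Pow(Mul(Add(69, -92), -68), -1)), Mul(29843, Pow(Add(138, Mul(152, -55)), -1))) = Add(Mul(-37244, Pow(Mul(-23, -68), -1)), Mul(29843, Pow(Add(138, -8360), -1))) = Add(Mul(-37244, Pow(1564, -1)), Mul(29843, Pow(-8222, -1))) = Add(Mul(-37244, Rational(1, 1564)), Mul(29843, Rational(-1, 8222))) = Add(Rational(-9311, 391), Rational(-29843, 8222)) = Rational(-88223655, 3214802)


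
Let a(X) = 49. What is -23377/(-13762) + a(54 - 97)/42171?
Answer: 986505805/580357302 ≈ 1.6998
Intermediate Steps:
-23377/(-13762) + a(54 - 97)/42171 = -23377/(-13762) + 49/42171 = -23377*(-1/13762) + 49*(1/42171) = 23377/13762 + 49/42171 = 986505805/580357302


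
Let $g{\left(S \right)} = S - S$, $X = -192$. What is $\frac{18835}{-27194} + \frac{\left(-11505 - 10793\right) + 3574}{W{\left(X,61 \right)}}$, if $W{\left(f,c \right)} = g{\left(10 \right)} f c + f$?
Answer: $\frac{63195517}{652656} \approx 96.828$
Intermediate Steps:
$g{\left(S \right)} = 0$
$W{\left(f,c \right)} = f$ ($W{\left(f,c \right)} = 0 f c + f = 0 c + f = 0 + f = f$)
$\frac{18835}{-27194} + \frac{\left(-11505 - 10793\right) + 3574}{W{\left(X,61 \right)}} = \frac{18835}{-27194} + \frac{\left(-11505 - 10793\right) + 3574}{-192} = 18835 \left(- \frac{1}{27194}\right) + \left(-22298 + 3574\right) \left(- \frac{1}{192}\right) = - \frac{18835}{27194} - - \frac{4681}{48} = - \frac{18835}{27194} + \frac{4681}{48} = \frac{63195517}{652656}$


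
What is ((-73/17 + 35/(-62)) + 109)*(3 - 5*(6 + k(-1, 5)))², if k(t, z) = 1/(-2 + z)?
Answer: 405910970/4743 ≈ 85581.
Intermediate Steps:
((-73/17 + 35/(-62)) + 109)*(3 - 5*(6 + k(-1, 5)))² = ((-73/17 + 35/(-62)) + 109)*(3 - 5*(6 + 1/(-2 + 5)))² = ((-73*1/17 + 35*(-1/62)) + 109)*(3 - 5*(6 + 1/3))² = ((-73/17 - 35/62) + 109)*(3 - 5*(6 + ⅓))² = (-5121/1054 + 109)*(3 - 5*19/3)² = 109765*(3 - 95/3)²/1054 = 109765*(-86/3)²/1054 = (109765/1054)*(7396/9) = 405910970/4743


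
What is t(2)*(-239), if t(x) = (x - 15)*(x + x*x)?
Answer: 18642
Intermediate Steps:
t(x) = (-15 + x)*(x + x**2)
t(2)*(-239) = (2*(-15 + 2**2 - 14*2))*(-239) = (2*(-15 + 4 - 28))*(-239) = (2*(-39))*(-239) = -78*(-239) = 18642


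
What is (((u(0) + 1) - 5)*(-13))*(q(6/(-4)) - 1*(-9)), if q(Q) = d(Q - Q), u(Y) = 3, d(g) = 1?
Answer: 130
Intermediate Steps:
q(Q) = 1
(((u(0) + 1) - 5)*(-13))*(q(6/(-4)) - 1*(-9)) = (((3 + 1) - 5)*(-13))*(1 - 1*(-9)) = ((4 - 5)*(-13))*(1 + 9) = -1*(-13)*10 = 13*10 = 130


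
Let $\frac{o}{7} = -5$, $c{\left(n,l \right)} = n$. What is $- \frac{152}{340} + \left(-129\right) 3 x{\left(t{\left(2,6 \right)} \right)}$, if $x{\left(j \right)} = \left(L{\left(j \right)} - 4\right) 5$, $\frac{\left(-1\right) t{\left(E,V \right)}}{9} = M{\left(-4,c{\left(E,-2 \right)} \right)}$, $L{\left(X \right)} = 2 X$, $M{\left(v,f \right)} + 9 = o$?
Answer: $- \frac{129606338}{85} \approx -1.5248 \cdot 10^{6}$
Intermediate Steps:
$o = -35$ ($o = 7 \left(-5\right) = -35$)
$M{\left(v,f \right)} = -44$ ($M{\left(v,f \right)} = -9 - 35 = -44$)
$t{\left(E,V \right)} = 396$ ($t{\left(E,V \right)} = \left(-9\right) \left(-44\right) = 396$)
$x{\left(j \right)} = -20 + 10 j$ ($x{\left(j \right)} = \left(2 j - 4\right) 5 = \left(-4 + 2 j\right) 5 = -20 + 10 j$)
$- \frac{152}{340} + \left(-129\right) 3 x{\left(t{\left(2,6 \right)} \right)} = - \frac{152}{340} + \left(-129\right) 3 \left(-20 + 10 \cdot 396\right) = \left(-152\right) \frac{1}{340} - 387 \left(-20 + 3960\right) = - \frac{38}{85} - 1524780 = - \frac{129606338}{85}$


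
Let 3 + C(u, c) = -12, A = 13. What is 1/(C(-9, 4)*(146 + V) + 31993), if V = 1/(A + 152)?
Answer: 11/327832 ≈ 3.3554e-5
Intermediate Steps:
C(u, c) = -15 (C(u, c) = -3 - 12 = -15)
V = 1/165 (V = 1/(13 + 152) = 1/165 ≈ 0.0060606)
1/(C(-9, 4)*(146 + V) + 31993) = 1/(-15*(146 + 1/165) + 31993) = 1/(-15*24091/165 + 31993) = 1/(-24091/11 + 31993) = 1/(327832/11) = 11/327832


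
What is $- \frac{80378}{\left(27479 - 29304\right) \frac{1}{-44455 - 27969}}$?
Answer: $- \frac{5821296272}{1825} \approx -3.1898 \cdot 10^{6}$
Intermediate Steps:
$- \frac{80378}{\left(27479 - 29304\right) \frac{1}{-44455 - 27969}} = - \frac{80378}{\left(-1825\right) \frac{1}{-72424}} = - \frac{80378}{\left(-1825\right) \left(- \frac{1}{72424}\right)} = - \frac{80378}{\frac{1825}{72424}} = \left(-80378\right) \frac{72424}{1825} = - \frac{5821296272}{1825}$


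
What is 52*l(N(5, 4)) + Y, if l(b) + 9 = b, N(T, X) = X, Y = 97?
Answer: -163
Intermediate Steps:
l(b) = -9 + b
52*l(N(5, 4)) + Y = 52*(-9 + 4) + 97 = 52*(-5) + 97 = -260 + 97 = -163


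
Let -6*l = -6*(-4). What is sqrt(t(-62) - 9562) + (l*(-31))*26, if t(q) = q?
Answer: 3224 + 2*I*sqrt(2406) ≈ 3224.0 + 98.102*I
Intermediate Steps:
l = -4 (l = -(-1)*(-4) = -1/6*24 = -4)
sqrt(t(-62) - 9562) + (l*(-31))*26 = sqrt(-62 - 9562) - 4*(-31)*26 = sqrt(-9624) + 124*26 = 2*I*sqrt(2406) + 3224 = 3224 + 2*I*sqrt(2406)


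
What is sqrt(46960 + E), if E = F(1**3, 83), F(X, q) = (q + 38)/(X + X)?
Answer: 27*sqrt(258)/2 ≈ 216.84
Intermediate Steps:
F(X, q) = (38 + q)/(2*X) (F(X, q) = (38 + q)/((2*X)) = (38 + q)*(1/(2*X)) = (38 + q)/(2*X))
E = 121/2 (E = (38 + 83)/(2*(1**3)) = (1/2)*121/1 = (1/2)*1*121 = 121/2 ≈ 60.500)
sqrt(46960 + E) = sqrt(46960 + 121/2) = sqrt(94041/2) = 27*sqrt(258)/2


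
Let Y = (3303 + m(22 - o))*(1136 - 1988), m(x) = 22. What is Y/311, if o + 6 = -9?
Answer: -2832900/311 ≈ -9109.0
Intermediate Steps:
o = -15 (o = -6 - 9 = -15)
Y = -2832900 (Y = (3303 + 22)*(1136 - 1988) = 3325*(-852) = -2832900)
Y/311 = -2832900/311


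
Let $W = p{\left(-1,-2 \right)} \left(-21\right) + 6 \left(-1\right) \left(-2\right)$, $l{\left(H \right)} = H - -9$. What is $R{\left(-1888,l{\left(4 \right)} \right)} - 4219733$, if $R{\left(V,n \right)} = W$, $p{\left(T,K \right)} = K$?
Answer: $-4219679$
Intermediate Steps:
$l{\left(H \right)} = 9 + H$ ($l{\left(H \right)} = H + 9 = 9 + H$)
$W = 54$ ($W = \left(-2\right) \left(-21\right) + 6 \left(-1\right) \left(-2\right) = 42 - -12 = 42 + 12 = 54$)
$R{\left(V,n \right)} = 54$
$R{\left(-1888,l{\left(4 \right)} \right)} - 4219733 = 54 - 4219733 = -4219679$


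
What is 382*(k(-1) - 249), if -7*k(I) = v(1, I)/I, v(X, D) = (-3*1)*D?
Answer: -664680/7 ≈ -94954.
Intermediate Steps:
v(X, D) = -3*D
k(I) = 3/7 (k(I) = -(-3*I)/(7*I) = -1/7*(-3) = 3/7)
382*(k(-1) - 249) = 382*(3/7 - 249) = 382*(-1740/7) = -664680/7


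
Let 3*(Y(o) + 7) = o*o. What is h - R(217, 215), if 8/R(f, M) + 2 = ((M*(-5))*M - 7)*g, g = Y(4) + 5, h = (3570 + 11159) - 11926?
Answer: 1079774467/385221 ≈ 2803.0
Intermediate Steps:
h = 2803 (h = 14729 - 11926 = 2803)
Y(o) = -7 + o²/3 (Y(o) = -7 + (o*o)/3 = -7 + o²/3)
g = 10/3 (g = (-7 + (⅓)*4²) + 5 = (-7 + (⅓)*16) + 5 = (-7 + 16/3) + 5 = -5/3 + 5 = 10/3 ≈ 3.3333)
R(f, M) = 8/(-76/3 - 50*M²/3) (R(f, M) = 8/(-2 + ((M*(-5))*M - 7)*(10/3)) = 8/(-2 + ((-5*M)*M - 7)*(10/3)) = 8/(-2 + (-5*M² - 7)*(10/3)) = 8/(-2 + (-7 - 5*M²)*(10/3)) = 8/(-2 + (-70/3 - 50*M²/3)) = 8/(-76/3 - 50*M²/3))
h - R(217, 215) = 2803 - (-12)/(38 + 25*215²) = 2803 - (-12)/(38 + 25*46225) = 2803 - (-12)/(38 + 1155625) = 2803 - (-12)/1155663 = 2803 - 1*(-4/385221) = 2803 + 4/385221 = 1079774467/385221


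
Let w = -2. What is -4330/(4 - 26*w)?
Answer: -2165/28 ≈ -77.321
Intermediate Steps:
-4330/(4 - 26*w) = -4330/(4 - 26*(-2)) = -4330/(4 + 52) = -4330/56 = -4330*1/56 = -2165/28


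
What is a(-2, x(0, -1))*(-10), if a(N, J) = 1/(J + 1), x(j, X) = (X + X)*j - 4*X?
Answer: -2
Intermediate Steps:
x(j, X) = -4*X + 2*X*j (x(j, X) = (2*X)*j - 4*X = 2*X*j - 4*X = -4*X + 2*X*j)
a(N, J) = 1/(1 + J)
a(-2, x(0, -1))*(-10) = -10/(1 + 2*(-1)*(-2 + 0)) = -10/(1 + 2*(-1)*(-2)) = -10/(1 + 4) = -10/5 = (⅕)*(-10) = -2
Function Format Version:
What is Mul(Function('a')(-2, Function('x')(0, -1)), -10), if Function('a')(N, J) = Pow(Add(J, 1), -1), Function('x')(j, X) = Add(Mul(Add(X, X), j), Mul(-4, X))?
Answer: -2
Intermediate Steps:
Function('x')(j, X) = Add(Mul(-4, X), Mul(2, X, j)) (Function('x')(j, X) = Add(Mul(Mul(2, X), j), Mul(-4, X)) = Add(Mul(2, X, j), Mul(-4, X)) = Add(Mul(-4, X), Mul(2, X, j)))
Function('a')(N, J) = Pow(Add(1, J), -1)
Mul(Function('a')(-2, Function('x')(0, -1)), -10) = Mul(Pow(Add(1, Mul(2, -1, Add(-2, 0))), -1), -10) = Mul(Pow(Add(1, Mul(2, -1, -2)), -1), -10) = Mul(Pow(Add(1, 4), -1), -10) = Mul(Pow(5, -1), -10) = Mul(Rational(1, 5), -10) = -2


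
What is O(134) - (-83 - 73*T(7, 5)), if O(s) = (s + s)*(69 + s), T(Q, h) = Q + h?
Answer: 55363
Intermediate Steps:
O(s) = 2*s*(69 + s) (O(s) = (2*s)*(69 + s) = 2*s*(69 + s))
O(134) - (-83 - 73*T(7, 5)) = 2*134*(69 + 134) - (-83 - 73*(7 + 5)) = 2*134*203 - (-83 - 73*12) = 54404 - (-83 - 876) = 54404 - 1*(-959) = 54404 + 959 = 55363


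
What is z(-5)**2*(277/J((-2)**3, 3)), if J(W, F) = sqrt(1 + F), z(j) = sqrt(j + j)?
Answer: -1385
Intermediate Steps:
z(j) = sqrt(2)*sqrt(j) (z(j) = sqrt(2*j) = sqrt(2)*sqrt(j))
z(-5)**2*(277/J((-2)**3, 3)) = (sqrt(2)*sqrt(-5))**2*(277/(sqrt(1 + 3))) = (sqrt(2)*(I*sqrt(5)))**2*(277/(sqrt(4))) = (I*sqrt(10))**2*(277/2) = -2770/2 = -10*277/2 = -1385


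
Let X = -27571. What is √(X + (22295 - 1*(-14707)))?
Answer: √9431 ≈ 97.113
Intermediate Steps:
√(X + (22295 - 1*(-14707))) = √(-27571 + (22295 - 1*(-14707))) = √(-27571 + (22295 + 14707)) = √(-27571 + 37002) = √9431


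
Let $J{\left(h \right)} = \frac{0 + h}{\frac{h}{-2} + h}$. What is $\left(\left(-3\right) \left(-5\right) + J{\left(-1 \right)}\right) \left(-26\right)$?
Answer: $-442$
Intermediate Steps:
$J{\left(h \right)} = 2$ ($J{\left(h \right)} = \frac{h}{h \left(- \frac{1}{2}\right) + h} = \frac{h}{- \frac{h}{2} + h} = \frac{h}{\frac{1}{2} h} = h \frac{2}{h} = 2$)
$\left(\left(-3\right) \left(-5\right) + J{\left(-1 \right)}\right) \left(-26\right) = \left(\left(-3\right) \left(-5\right) + 2\right) \left(-26\right) = \left(15 + 2\right) \left(-26\right) = 17 \left(-26\right) = -442$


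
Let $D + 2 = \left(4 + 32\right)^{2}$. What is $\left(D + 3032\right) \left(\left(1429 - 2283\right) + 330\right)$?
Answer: $-2266824$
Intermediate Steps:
$D = 1294$ ($D = -2 + \left(4 + 32\right)^{2} = -2 + 36^{2} = -2 + 1296 = 1294$)
$\left(D + 3032\right) \left(\left(1429 - 2283\right) + 330\right) = \left(1294 + 3032\right) \left(\left(1429 - 2283\right) + 330\right) = 4326 \left(-854 + 330\right) = 4326 \left(-524\right) = -2266824$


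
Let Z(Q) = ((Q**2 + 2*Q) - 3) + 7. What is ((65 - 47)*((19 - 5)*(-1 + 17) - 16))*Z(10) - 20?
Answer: 464236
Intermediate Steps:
Z(Q) = 4 + Q**2 + 2*Q (Z(Q) = (-3 + Q**2 + 2*Q) + 7 = 4 + Q**2 + 2*Q)
((65 - 47)*((19 - 5)*(-1 + 17) - 16))*Z(10) - 20 = ((65 - 47)*((19 - 5)*(-1 + 17) - 16))*(4 + 10**2 + 2*10) - 20 = (18*(14*16 - 16))*(4 + 100 + 20) - 20 = (18*(224 - 16))*124 - 20 = (18*208)*124 - 20 = 3744*124 - 20 = 464256 - 20 = 464236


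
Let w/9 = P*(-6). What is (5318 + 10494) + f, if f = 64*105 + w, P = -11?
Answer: 23126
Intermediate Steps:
w = 594 (w = 9*(-11*(-6)) = 9*66 = 594)
f = 7314 (f = 64*105 + 594 = 6720 + 594 = 7314)
(5318 + 10494) + f = (5318 + 10494) + 7314 = 15812 + 7314 = 23126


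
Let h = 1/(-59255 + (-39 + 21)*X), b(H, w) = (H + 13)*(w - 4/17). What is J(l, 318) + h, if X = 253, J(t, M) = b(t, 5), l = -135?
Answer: -630560555/1084753 ≈ -581.29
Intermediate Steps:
b(H, w) = (13 + H)*(-4/17 + w) (b(H, w) = (13 + H)*(w - 4*1/17) = (13 + H)*(w - 4/17) = (13 + H)*(-4/17 + w))
J(t, M) = 1053/17 + 81*t/17 (J(t, M) = -52/17 + 13*5 - 4*t/17 + t*5 = -52/17 + 65 - 4*t/17 + 5*t = 1053/17 + 81*t/17)
h = -1/63809 (h = 1/(-59255 + (-39 + 21)*253) = 1/(-59255 - 18*253) = 1/(-59255 - 4554) = 1/(-63809) = -1/63809 ≈ -1.5672e-5)
J(l, 318) + h = (1053/17 + (81/17)*(-135)) - 1/63809 = (1053/17 - 10935/17) - 1/63809 = -9882/17 - 1/63809 = -630560555/1084753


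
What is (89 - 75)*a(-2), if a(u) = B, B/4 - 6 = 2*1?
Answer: 448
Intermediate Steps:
B = 32 (B = 24 + 4*(2*1) = 24 + 4*2 = 24 + 8 = 32)
a(u) = 32
(89 - 75)*a(-2) = (89 - 75)*32 = 14*32 = 448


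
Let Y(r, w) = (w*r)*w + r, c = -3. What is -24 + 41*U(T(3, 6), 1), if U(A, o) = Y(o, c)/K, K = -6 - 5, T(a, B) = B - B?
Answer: -674/11 ≈ -61.273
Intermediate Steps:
T(a, B) = 0
Y(r, w) = r + r*w² (Y(r, w) = (r*w)*w + r = r*w² + r = r + r*w²)
K = -11
U(A, o) = -10*o/11 (U(A, o) = (o*(1 + (-3)²))/(-11) = (o*(1 + 9))*(-1/11) = (o*10)*(-1/11) = (10*o)*(-1/11) = -10*o/11)
-24 + 41*U(T(3, 6), 1) = -24 + 41*(-10/11*1) = -24 + 41*(-10/11) = -24 - 410/11 = -674/11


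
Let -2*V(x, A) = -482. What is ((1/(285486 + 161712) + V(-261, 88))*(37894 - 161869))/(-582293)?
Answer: 234410013825/4568425702 ≈ 51.311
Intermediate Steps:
V(x, A) = 241 (V(x, A) = -½*(-482) = 241)
((1/(285486 + 161712) + V(-261, 88))*(37894 - 161869))/(-582293) = ((1/(285486 + 161712) + 241)*(37894 - 161869))/(-582293) = ((1/447198 + 241)*(-123975))*(-1/582293) = ((107774719/447198)*(-123975))*(-1/582293) = -4453790262675/149066*(-1/582293) = 234410013825/4568425702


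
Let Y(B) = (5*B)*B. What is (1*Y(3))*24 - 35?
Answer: 1045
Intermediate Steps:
Y(B) = 5*B²
(1*Y(3))*24 - 35 = (1*(5*3²))*24 - 35 = (1*(5*9))*24 - 35 = (1*45)*24 - 35 = 45*24 - 35 = 1080 - 35 = 1045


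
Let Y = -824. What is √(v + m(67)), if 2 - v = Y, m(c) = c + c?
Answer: 8*√15 ≈ 30.984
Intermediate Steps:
m(c) = 2*c
v = 826 (v = 2 - 1*(-824) = 2 + 824 = 826)
√(v + m(67)) = √(826 + 2*67) = √(826 + 134) = √960 = 8*√15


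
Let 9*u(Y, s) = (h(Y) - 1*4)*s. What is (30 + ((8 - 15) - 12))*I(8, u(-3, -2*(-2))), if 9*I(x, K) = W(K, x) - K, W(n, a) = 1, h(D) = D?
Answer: 407/81 ≈ 5.0247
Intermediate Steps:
u(Y, s) = s*(-4 + Y)/9 (u(Y, s) = ((Y - 1*4)*s)/9 = ((Y - 4)*s)/9 = ((-4 + Y)*s)/9 = (s*(-4 + Y))/9 = s*(-4 + Y)/9)
I(x, K) = ⅑ - K/9 (I(x, K) = (1 - K)/9 = ⅑ - K/9)
(30 + ((8 - 15) - 12))*I(8, u(-3, -2*(-2))) = (30 + ((8 - 15) - 12))*(⅑ - (-2*(-2))*(-4 - 3)/81) = (30 + (-7 - 12))*(⅑ - 4*(-7)/81) = (30 - 19)*(⅑ - ⅑*(-28/9)) = 11*(⅑ + 28/81) = 11*(37/81) = 407/81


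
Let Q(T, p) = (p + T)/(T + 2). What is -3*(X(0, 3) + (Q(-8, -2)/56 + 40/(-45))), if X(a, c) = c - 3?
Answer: 433/168 ≈ 2.5774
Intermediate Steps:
X(a, c) = -3 + c
Q(T, p) = (T + p)/(2 + T)
-3*(X(0, 3) + (Q(-8, -2)/56 + 40/(-45))) = -3*((-3 + 3) + (((-8 - 2)/(2 - 8))/56 + 40/(-45))) = -3*(0 + ((-10/(-6))*(1/56) + 40*(-1/45))) = -3*(0 + (-⅙*(-10)*(1/56) - 8/9)) = -3*(0 + ((5/3)*(1/56) - 8/9)) = -3*(0 + (5/168 - 8/9)) = -3*(0 - 433/504) = -3*(-433/504) = 433/168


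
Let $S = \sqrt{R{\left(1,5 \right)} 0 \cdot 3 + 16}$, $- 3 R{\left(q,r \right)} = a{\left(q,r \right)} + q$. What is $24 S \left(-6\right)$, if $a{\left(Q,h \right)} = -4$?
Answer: $-576$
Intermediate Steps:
$R{\left(q,r \right)} = \frac{4}{3} - \frac{q}{3}$ ($R{\left(q,r \right)} = - \frac{-4 + q}{3} = \frac{4}{3} - \frac{q}{3}$)
$S = 4$ ($S = \sqrt{\left(\frac{4}{3} - \frac{1}{3}\right) 0 \cdot 3 + 16} = \sqrt{1 \cdot 0 \cdot 3 + 16} = \sqrt{0 \cdot 3 + 16} = \sqrt{0 + 16} = \sqrt{16} = 4$)
$24 S \left(-6\right) = 24 \cdot 4 \left(-6\right) = 96 \left(-6\right) = -576$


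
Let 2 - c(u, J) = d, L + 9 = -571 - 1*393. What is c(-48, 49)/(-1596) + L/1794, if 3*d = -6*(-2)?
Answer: -64555/119301 ≈ -0.54111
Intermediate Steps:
L = -973 (L = -9 + (-571 - 1*393) = -9 + (-571 - 393) = -9 - 964 = -973)
d = 4 (d = (-6*(-2))/3 = (1/3)*12 = 4)
c(u, J) = -2 (c(u, J) = 2 - 1*4 = 2 - 4 = -2)
c(-48, 49)/(-1596) + L/1794 = -2/(-1596) - 973/1794 = -2*(-1/1596) - 973*1/1794 = 1/798 - 973/1794 = -64555/119301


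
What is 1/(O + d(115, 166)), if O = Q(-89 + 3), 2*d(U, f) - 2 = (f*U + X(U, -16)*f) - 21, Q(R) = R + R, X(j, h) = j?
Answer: 2/37817 ≈ 5.2886e-5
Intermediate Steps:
Q(R) = 2*R
d(U, f) = -19/2 + U*f (d(U, f) = 1 + ((f*U + U*f) - 21)/2 = 1 + ((U*f + U*f) - 21)/2 = 1 + (2*U*f - 21)/2 = 1 + (-21 + 2*U*f)/2 = 1 + (-21/2 + U*f) = -19/2 + U*f)
O = -172 (O = 2*(-89 + 3) = 2*(-86) = -172)
1/(O + d(115, 166)) = 1/(-172 + (-19/2 + 115*166)) = 1/(-172 + (-19/2 + 19090)) = 1/(-172 + 38161/2) = 1/(37817/2) = 2/37817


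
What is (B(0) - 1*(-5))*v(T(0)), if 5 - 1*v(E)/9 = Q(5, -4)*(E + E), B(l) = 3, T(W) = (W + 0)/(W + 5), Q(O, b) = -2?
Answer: 360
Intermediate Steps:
T(W) = W/(5 + W)
v(E) = 45 + 36*E (v(E) = 45 - (-18)*(E + E) = 45 - (-18)*2*E = 45 - (-36)*E = 45 + 36*E)
(B(0) - 1*(-5))*v(T(0)) = (3 - 1*(-5))*(45 + 36*(0/(5 + 0))) = (3 + 5)*(45 + 36*(0/5)) = 8*(45 + 36*(0*(1/5))) = 8*(45 + 36*0) = 8*(45 + 0) = 8*45 = 360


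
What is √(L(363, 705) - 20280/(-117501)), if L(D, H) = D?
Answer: √557126330627/39167 ≈ 19.057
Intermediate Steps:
√(L(363, 705) - 20280/(-117501)) = √(363 - 20280/(-117501)) = √(363 - 20280*(-1/117501)) = √(363 + 6760/39167) = √(14224381/39167) = √557126330627/39167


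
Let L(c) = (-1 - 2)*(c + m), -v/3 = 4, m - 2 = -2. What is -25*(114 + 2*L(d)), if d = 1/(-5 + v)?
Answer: -48600/17 ≈ -2858.8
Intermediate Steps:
m = 0 (m = 2 - 2 = 0)
v = -12 (v = -3*4 = -12)
d = -1/17 (d = 1/(-5 - 12) = 1/(-17) = -1/17 ≈ -0.058824)
L(c) = -3*c (L(c) = (-1 - 2)*(c + 0) = -3*c)
-25*(114 + 2*L(d)) = -25*(114 + 2*(-3*(-1/17))) = -25*(114 + 2*(3/17)) = -25*(114 + 6/17) = -25*1944/17 = -48600/17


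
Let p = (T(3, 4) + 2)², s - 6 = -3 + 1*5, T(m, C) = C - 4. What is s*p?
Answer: 32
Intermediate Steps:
T(m, C) = -4 + C
s = 8 (s = 6 + (-3 + 1*5) = 6 + (-3 + 5) = 6 + 2 = 8)
p = 4 (p = ((-4 + 4) + 2)² = (0 + 2)² = 2² = 4)
s*p = 8*4 = 32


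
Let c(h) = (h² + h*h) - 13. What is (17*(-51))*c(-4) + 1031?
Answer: -15442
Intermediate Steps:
c(h) = -13 + 2*h² (c(h) = (h² + h²) - 13 = 2*h² - 13 = -13 + 2*h²)
(17*(-51))*c(-4) + 1031 = (17*(-51))*(-13 + 2*(-4)²) + 1031 = -867*(-13 + 2*16) + 1031 = -867*(-13 + 32) + 1031 = -867*19 + 1031 = -16473 + 1031 = -15442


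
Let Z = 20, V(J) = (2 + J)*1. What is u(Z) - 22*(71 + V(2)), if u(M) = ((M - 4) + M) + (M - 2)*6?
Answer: -1506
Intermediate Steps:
V(J) = 2 + J
u(M) = -16 + 8*M (u(M) = ((-4 + M) + M) + (-2 + M)*6 = (-4 + 2*M) + (-12 + 6*M) = -16 + 8*M)
u(Z) - 22*(71 + V(2)) = (-16 + 8*20) - 22*(71 + (2 + 2)) = (-16 + 160) - 22*(71 + 4) = 144 - 22*75 = 144 - 1*1650 = 144 - 1650 = -1506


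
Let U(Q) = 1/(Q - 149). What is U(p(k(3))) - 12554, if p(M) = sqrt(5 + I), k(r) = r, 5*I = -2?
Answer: -1393268773/110982 - sqrt(115)/110982 ≈ -12554.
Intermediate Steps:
I = -2/5 (I = (1/5)*(-2) = -2/5 ≈ -0.40000)
p(M) = sqrt(115)/5 (p(M) = sqrt(5 - 2/5) = sqrt(23/5) = sqrt(115)/5)
U(Q) = 1/(-149 + Q)
U(p(k(3))) - 12554 = 1/(-149 + sqrt(115)/5) - 12554 = -12554 + 1/(-149 + sqrt(115)/5)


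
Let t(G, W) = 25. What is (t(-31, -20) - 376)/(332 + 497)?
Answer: -351/829 ≈ -0.42340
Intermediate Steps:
(t(-31, -20) - 376)/(332 + 497) = (25 - 376)/(332 + 497) = -351/829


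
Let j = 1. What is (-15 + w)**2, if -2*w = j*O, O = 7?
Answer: 1369/4 ≈ 342.25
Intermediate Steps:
w = -7/2 ≈ -3.5000
(-15 + w)**2 = (-15 - 7/2)**2 = (-37/2)**2 = 1369/4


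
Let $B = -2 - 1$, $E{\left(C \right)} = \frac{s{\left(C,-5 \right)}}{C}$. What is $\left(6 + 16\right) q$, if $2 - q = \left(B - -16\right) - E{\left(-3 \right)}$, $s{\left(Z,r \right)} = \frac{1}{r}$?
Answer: $- \frac{3608}{15} \approx -240.53$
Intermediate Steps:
$E{\left(C \right)} = - \frac{1}{5 C}$ ($E{\left(C \right)} = \frac{1}{\left(-5\right) C} = - \frac{1}{5 C}$)
$B = -3$ ($B = -2 - 1 = -3$)
$q = - \frac{164}{15}$ ($q = 2 - \left(\left(-3 - -16\right) - - \frac{1}{5 \left(-3\right)}\right) = 2 - \left(\left(-3 + 16\right) - \left(- \frac{1}{5}\right) \left(- \frac{1}{3}\right)\right) = 2 - \left(13 - \frac{1}{15}\right) = 2 - \frac{194}{15} = - \frac{164}{15} \approx -10.933$)
$\left(6 + 16\right) q = \left(6 + 16\right) \left(- \frac{164}{15}\right) = 22 \left(- \frac{164}{15}\right) = - \frac{3608}{15}$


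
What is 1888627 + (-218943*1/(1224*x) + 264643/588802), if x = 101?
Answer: 449258736988957/237876008 ≈ 1.8886e+6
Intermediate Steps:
1888627 + (-218943*1/(1224*x) + 264643/588802) = 1888627 + (-218943/(-36*(-34)*101) + 264643/588802) = 1888627 + (-218943/(1224*101) + 264643*(1/588802)) = 1888627 + (-218943/123624 + 264643/588802) = 1888627 + (-218943*1/123624 + 264643/588802) = 1888627 + (-1431/808 + 264643/588802) = 1888627 - 314372059/237876008 = 449258736988957/237876008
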